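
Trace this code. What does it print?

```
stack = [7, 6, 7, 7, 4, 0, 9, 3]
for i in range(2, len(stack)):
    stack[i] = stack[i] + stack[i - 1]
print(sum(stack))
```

i=2: stack[2] = 7+6 = 13 → [7, 6, 13, 7, 4, 0, 9, 3]
i=3: stack[3] = 7+13 = 20 → [7, 6, 13, 20, 4, 0, 9, 3]
i=4: stack[4] = 4+20 = 24 → [7, 6, 13, 20, 24, 0, 9, 3]
i=5: stack[5] = 0+24 = 24 → [7, 6, 13, 20, 24, 24, 9, 3]
i=6: stack[6] = 9+24 = 33 → [7, 6, 13, 20, 24, 24, 33, 3]
i=7: stack[7] = 3+33 = 36 → [7, 6, 13, 20, 24, 24, 33, 36]
sum = 163

163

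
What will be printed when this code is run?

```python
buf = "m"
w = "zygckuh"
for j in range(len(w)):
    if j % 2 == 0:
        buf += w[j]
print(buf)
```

mzgkh

j=0: add 'z' → 'mz'
j=1: skip
j=2: add 'g' → 'mzg'
j=3: skip
j=4: add 'k' → 'mzgk'
j=5: skip
j=6: add 'h' → 'mzgkh'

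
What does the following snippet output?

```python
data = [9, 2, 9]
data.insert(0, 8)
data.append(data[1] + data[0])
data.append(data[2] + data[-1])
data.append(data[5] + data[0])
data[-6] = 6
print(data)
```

insert 8 at 0 → [8, 9, 2, 9]
append data[1]+data[0] = 9+8 = 17 → [8, 9, 2, 9, 17]
append data[2]+data[-1] = 2+17 = 19 → [8, 9, 2, 9, 17, 19]
append data[5]+data[0] = 19+8 = 27 → [8, 9, 2, 9, 17, 19, 27]
data[-6] = 6 → [8, 6, 2, 9, 17, 19, 27]

[8, 6, 2, 9, 17, 19, 27]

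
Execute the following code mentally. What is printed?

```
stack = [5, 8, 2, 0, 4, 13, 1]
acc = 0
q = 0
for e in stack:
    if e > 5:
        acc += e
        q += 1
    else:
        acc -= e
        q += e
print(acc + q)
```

23

e=5: not >5, acc = 0-5 = -5; q=5
e=8: >5, acc = (-5)+8 = 3; q=6
e=2: not >5, acc = 3-2 = 1; q=8
e=0: not >5, acc = 1-0 = 1; q=8
e=4: not >5, acc = 1-4 = -3; q=12
e=13: >5, acc = (-3)+13 = 10; q=13
e=1: not >5, acc = 10-1 = 9; q=14
acc+q = 9+14 = 23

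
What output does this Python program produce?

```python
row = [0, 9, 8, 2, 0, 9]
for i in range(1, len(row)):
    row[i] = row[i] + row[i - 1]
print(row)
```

i=1: row[1] = 9+0 = 9 → [0, 9, 8, 2, 0, 9]
i=2: row[2] = 8+9 = 17 → [0, 9, 17, 2, 0, 9]
i=3: row[3] = 2+17 = 19 → [0, 9, 17, 19, 0, 9]
i=4: row[4] = 0+19 = 19 → [0, 9, 17, 19, 19, 9]
i=5: row[5] = 9+19 = 28 → [0, 9, 17, 19, 19, 28]

[0, 9, 17, 19, 19, 28]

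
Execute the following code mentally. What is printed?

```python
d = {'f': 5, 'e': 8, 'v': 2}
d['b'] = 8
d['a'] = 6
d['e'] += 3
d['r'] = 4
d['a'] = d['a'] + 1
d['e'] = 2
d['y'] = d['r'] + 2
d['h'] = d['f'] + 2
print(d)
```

d['b'] = 8 → {'f': 5, 'e': 8, 'v': 2, 'b': 8}
d['a'] = 6 → {'f': 5, 'e': 8, 'v': 2, 'b': 8, 'a': 6}
d['e'] = 8+3 = 11 → {'f': 5, 'e': 11, 'v': 2, 'b': 8, 'a': 6}
d['r'] = 4 → {'f': 5, 'e': 11, 'v': 2, 'b': 8, 'a': 6, 'r': 4}
d['a'] = d['a']+1 = 7 → {'f': 5, 'e': 11, 'v': 2, 'b': 8, 'a': 7, 'r': 4}
d['e'] = 2 → {'f': 5, 'e': 2, 'v': 2, 'b': 8, 'a': 7, 'r': 4}
d['y'] = d['r']+2 = 6 → {'f': 5, 'e': 2, 'v': 2, 'b': 8, 'a': 7, 'r': 4, 'y': 6}
d['h'] = d['f']+2 = 7 → {'f': 5, 'e': 2, 'v': 2, 'b': 8, 'a': 7, 'r': 4, 'y': 6, 'h': 7}

{'f': 5, 'e': 2, 'v': 2, 'b': 8, 'a': 7, 'r': 4, 'y': 6, 'h': 7}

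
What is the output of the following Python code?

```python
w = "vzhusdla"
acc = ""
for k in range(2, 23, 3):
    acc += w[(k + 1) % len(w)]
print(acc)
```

ulzsahd

k=2: add w[3]='u' → 'u'
k=5: add w[6]='l' → 'ul'
k=8: add w[1]='z' → 'ulz'
k=11: add w[4]='s' → 'ulzs'
k=14: add w[7]='a' → 'ulzsa'
k=17: add w[2]='h' → 'ulzsah'
k=20: add w[5]='d' → 'ulzsahd'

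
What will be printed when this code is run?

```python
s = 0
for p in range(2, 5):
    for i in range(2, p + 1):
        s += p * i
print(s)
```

p=2,i=2: s = 0+4 = 4
p=3,i=2: s = 4+6 = 10
p=3,i=3: s = 10+9 = 19
p=4,i=2: s = 19+8 = 27
p=4,i=3: s = 27+12 = 39
p=4,i=4: s = 39+16 = 55

55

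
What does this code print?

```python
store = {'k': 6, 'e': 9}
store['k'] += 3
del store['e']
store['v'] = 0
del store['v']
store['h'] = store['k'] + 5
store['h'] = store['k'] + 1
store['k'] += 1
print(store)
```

store['k'] = 6+3 = 9 → {'k': 9, 'e': 9}
del 'e' → {'k': 9}
store['v'] = 0 → {'k': 9, 'v': 0}
del 'v' → {'k': 9}
store['h'] = store['k']+5 = 14 → {'k': 9, 'h': 14}
store['h'] = store['k']+1 = 10 → {'k': 9, 'h': 10}
store['k'] = 9+1 = 10 → {'k': 10, 'h': 10}

{'k': 10, 'h': 10}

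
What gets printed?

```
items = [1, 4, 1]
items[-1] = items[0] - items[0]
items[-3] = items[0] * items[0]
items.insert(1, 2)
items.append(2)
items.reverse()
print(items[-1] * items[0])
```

items[-1] = items[0]-items[0] = 1-1 = 0 → [1, 4, 0]
items[-3] = items[0]*items[0] = 1*1 = 1 → [1, 4, 0]
insert 2 at 1 → [1, 2, 4, 0]
append 2 → [1, 2, 4, 0, 2]
reverse → [2, 0, 4, 2, 1]
items[-1]*items[0] = 1*2 = 2

2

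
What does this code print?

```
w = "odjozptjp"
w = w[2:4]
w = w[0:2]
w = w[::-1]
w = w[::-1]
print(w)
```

slice [2:4] → 'jo'
slice [0:2] → 'jo'
reverse → 'oj'
reverse → 'jo'

jo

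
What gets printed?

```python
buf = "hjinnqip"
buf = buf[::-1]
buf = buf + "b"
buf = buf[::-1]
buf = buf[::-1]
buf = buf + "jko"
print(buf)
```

piqnnijhbjko

reverse → 'piqnnijh'
+ 'b' → 'piqnnijhb'
reverse → 'bhjinnqip'
reverse → 'piqnnijhb'
+ 'jko' → 'piqnnijhbjko'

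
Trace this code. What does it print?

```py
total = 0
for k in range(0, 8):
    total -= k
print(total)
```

k=0: total = 0-0 = 0
k=1: total = 0-1 = -1
k=2: total = (-1)-2 = -3
k=3: total = (-3)-3 = -6
k=4: total = (-6)-4 = -10
k=5: total = (-10)-5 = -15
k=6: total = (-15)-6 = -21
k=7: total = (-21)-7 = -28

-28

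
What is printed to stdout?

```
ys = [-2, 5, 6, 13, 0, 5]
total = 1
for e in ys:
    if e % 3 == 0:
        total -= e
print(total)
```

e=-2: not %3==0
e=5: not %3==0
e=6: %3==0, total = 1-6 = -5
e=13: not %3==0
e=0: %3==0, total = (-5)-0 = -5
e=5: not %3==0

-5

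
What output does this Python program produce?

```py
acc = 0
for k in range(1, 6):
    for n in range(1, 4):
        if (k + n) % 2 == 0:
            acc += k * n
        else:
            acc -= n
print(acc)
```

34

k=1,n=1: even sum, acc = 0+1 = 1
k=1,n=2: odd sum, acc = 1-2 = -1
k=1,n=3: even sum, acc = (-1)+3 = 2
k=2,n=1: odd sum, acc = 2-1 = 1
k=2,n=2: even sum, acc = 1+4 = 5
k=2,n=3: odd sum, acc = 5-3 = 2
k=3,n=1: even sum, acc = 2+3 = 5
k=3,n=2: odd sum, acc = 5-2 = 3
k=3,n=3: even sum, acc = 3+9 = 12
k=4,n=1: odd sum, acc = 12-1 = 11
k=4,n=2: even sum, acc = 11+8 = 19
k=4,n=3: odd sum, acc = 19-3 = 16
k=5,n=1: even sum, acc = 16+5 = 21
k=5,n=2: odd sum, acc = 21-2 = 19
k=5,n=3: even sum, acc = 19+15 = 34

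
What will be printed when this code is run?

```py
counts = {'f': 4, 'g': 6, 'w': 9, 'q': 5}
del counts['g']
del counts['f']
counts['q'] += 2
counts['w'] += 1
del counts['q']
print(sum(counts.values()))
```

del 'g' → {'f': 4, 'w': 9, 'q': 5}
del 'f' → {'w': 9, 'q': 5}
counts['q'] = 5+2 = 7 → {'w': 9, 'q': 7}
counts['w'] = 9+1 = 10 → {'w': 10, 'q': 7}
del 'q' → {'w': 10}
sum of values = 10

10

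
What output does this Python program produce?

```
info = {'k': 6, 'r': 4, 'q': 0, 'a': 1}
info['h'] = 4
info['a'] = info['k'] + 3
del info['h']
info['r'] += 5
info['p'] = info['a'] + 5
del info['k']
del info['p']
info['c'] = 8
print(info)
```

info['h'] = 4 → {'k': 6, 'r': 4, 'q': 0, 'a': 1, 'h': 4}
info['a'] = info['k']+3 = 9 → {'k': 6, 'r': 4, 'q': 0, 'a': 9, 'h': 4}
del 'h' → {'k': 6, 'r': 4, 'q': 0, 'a': 9}
info['r'] = 4+5 = 9 → {'k': 6, 'r': 9, 'q': 0, 'a': 9}
info['p'] = info['a']+5 = 14 → {'k': 6, 'r': 9, 'q': 0, 'a': 9, 'p': 14}
del 'k' → {'r': 9, 'q': 0, 'a': 9, 'p': 14}
del 'p' → {'r': 9, 'q': 0, 'a': 9}
info['c'] = 8 → {'r': 9, 'q': 0, 'a': 9, 'c': 8}

{'r': 9, 'q': 0, 'a': 9, 'c': 8}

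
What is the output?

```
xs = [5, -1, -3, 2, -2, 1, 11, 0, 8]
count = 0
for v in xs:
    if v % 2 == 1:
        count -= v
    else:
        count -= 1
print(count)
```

v=5: odd, count = 0-5 = -5
v=-1: odd, count = (-5)-(-1) = -4
v=-3: odd, count = (-4)-(-3) = -1
v=2: not odd, count = (-1)-1 = -2
v=-2: not odd, count = (-2)-1 = -3
v=1: odd, count = (-3)-1 = -4
v=11: odd, count = (-4)-11 = -15
v=0: not odd, count = (-15)-1 = -16
v=8: not odd, count = (-16)-1 = -17

-17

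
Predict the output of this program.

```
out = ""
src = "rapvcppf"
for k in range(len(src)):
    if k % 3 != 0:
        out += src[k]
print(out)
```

apcpf

k=0: skip
k=1: add 'a' → 'a'
k=2: add 'p' → 'ap'
k=3: skip
k=4: add 'c' → 'apc'
k=5: add 'p' → 'apcp'
k=6: skip
k=7: add 'f' → 'apcpf'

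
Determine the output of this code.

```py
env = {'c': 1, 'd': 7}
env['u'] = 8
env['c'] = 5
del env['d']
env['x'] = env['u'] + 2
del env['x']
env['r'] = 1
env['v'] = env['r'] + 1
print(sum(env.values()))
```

16

env['u'] = 8 → {'c': 1, 'd': 7, 'u': 8}
env['c'] = 5 → {'c': 5, 'd': 7, 'u': 8}
del 'd' → {'c': 5, 'u': 8}
env['x'] = env['u']+2 = 10 → {'c': 5, 'u': 8, 'x': 10}
del 'x' → {'c': 5, 'u': 8}
env['r'] = 1 → {'c': 5, 'u': 8, 'r': 1}
env['v'] = env['r']+1 = 2 → {'c': 5, 'u': 8, 'r': 1, 'v': 2}
sum of values = 16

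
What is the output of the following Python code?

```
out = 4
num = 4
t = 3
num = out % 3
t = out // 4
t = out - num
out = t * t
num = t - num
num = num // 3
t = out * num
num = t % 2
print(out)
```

9

num = 4%3 = 1
t = 4//4 = 1
t = 4-1 = 3
out = 3*3 = 9
num = 3-1 = 2
num = 2//3 = 0
t = 9*0 = 0
num = 0%2 = 0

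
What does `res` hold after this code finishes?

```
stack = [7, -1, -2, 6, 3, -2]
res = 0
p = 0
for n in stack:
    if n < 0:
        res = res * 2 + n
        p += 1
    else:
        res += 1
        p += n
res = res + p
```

21

n=7: not <0, res = 0+1 = 1; p=7
n=-1: <0, res = 1*2+(-1) = 1; p=8
n=-2: <0, res = 1*2+(-2) = 0; p=9
n=6: not <0, res = 0+1 = 1; p=15
n=3: not <0, res = 1+1 = 2; p=18
n=-2: <0, res = 2*2+(-2) = 2; p=19
res+p = 2+19 = 21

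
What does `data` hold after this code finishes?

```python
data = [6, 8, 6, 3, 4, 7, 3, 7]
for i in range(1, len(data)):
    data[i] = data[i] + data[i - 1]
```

[6, 14, 20, 23, 27, 34, 37, 44]

i=1: data[1] = 8+6 = 14 → [6, 14, 6, 3, 4, 7, 3, 7]
i=2: data[2] = 6+14 = 20 → [6, 14, 20, 3, 4, 7, 3, 7]
i=3: data[3] = 3+20 = 23 → [6, 14, 20, 23, 4, 7, 3, 7]
i=4: data[4] = 4+23 = 27 → [6, 14, 20, 23, 27, 7, 3, 7]
i=5: data[5] = 7+27 = 34 → [6, 14, 20, 23, 27, 34, 3, 7]
i=6: data[6] = 3+34 = 37 → [6, 14, 20, 23, 27, 34, 37, 7]
i=7: data[7] = 7+37 = 44 → [6, 14, 20, 23, 27, 34, 37, 44]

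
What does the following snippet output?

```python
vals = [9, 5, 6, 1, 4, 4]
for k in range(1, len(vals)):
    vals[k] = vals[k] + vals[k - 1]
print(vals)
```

k=1: vals[1] = 5+9 = 14 → [9, 14, 6, 1, 4, 4]
k=2: vals[2] = 6+14 = 20 → [9, 14, 20, 1, 4, 4]
k=3: vals[3] = 1+20 = 21 → [9, 14, 20, 21, 4, 4]
k=4: vals[4] = 4+21 = 25 → [9, 14, 20, 21, 25, 4]
k=5: vals[5] = 4+25 = 29 → [9, 14, 20, 21, 25, 29]

[9, 14, 20, 21, 25, 29]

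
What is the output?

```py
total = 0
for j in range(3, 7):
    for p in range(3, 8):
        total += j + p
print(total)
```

190

j=3,p=3: total = 0+6 = 6
j=3,p=4: total = 6+7 = 13
j=3,p=5: total = 13+8 = 21
j=3,p=6: total = 21+9 = 30
j=3,p=7: total = 30+10 = 40
j=4,p=3: total = 40+7 = 47
j=4,p=4: total = 47+8 = 55
j=4,p=5: total = 55+9 = 64
j=4,p=6: total = 64+10 = 74
j=4,p=7: total = 74+11 = 85
j=5,p=3: total = 85+8 = 93
j=5,p=4: total = 93+9 = 102
j=5,p=5: total = 102+10 = 112
j=5,p=6: total = 112+11 = 123
j=5,p=7: total = 123+12 = 135
j=6,p=3: total = 135+9 = 144
j=6,p=4: total = 144+10 = 154
j=6,p=5: total = 154+11 = 165
j=6,p=6: total = 165+12 = 177
j=6,p=7: total = 177+13 = 190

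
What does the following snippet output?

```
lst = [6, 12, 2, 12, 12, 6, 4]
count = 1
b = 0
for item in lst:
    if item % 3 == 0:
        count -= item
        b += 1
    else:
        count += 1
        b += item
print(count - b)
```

item=6: %3==0, count = 1-6 = -5; b=1
item=12: %3==0, count = (-5)-12 = -17; b=2
item=2: not %3==0, count = (-17)+1 = -16; b=4
item=12: %3==0, count = (-16)-12 = -28; b=5
item=12: %3==0, count = (-28)-12 = -40; b=6
item=6: %3==0, count = (-40)-6 = -46; b=7
item=4: not %3==0, count = (-46)+1 = -45; b=11
count-b = (-45)-11 = -56

-56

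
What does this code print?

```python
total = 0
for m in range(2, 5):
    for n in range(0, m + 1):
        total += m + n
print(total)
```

m=2,n=0: total = 0+2 = 2
m=2,n=1: total = 2+3 = 5
m=2,n=2: total = 5+4 = 9
m=3,n=0: total = 9+3 = 12
m=3,n=1: total = 12+4 = 16
m=3,n=2: total = 16+5 = 21
m=3,n=3: total = 21+6 = 27
m=4,n=0: total = 27+4 = 31
m=4,n=1: total = 31+5 = 36
m=4,n=2: total = 36+6 = 42
m=4,n=3: total = 42+7 = 49
m=4,n=4: total = 49+8 = 57

57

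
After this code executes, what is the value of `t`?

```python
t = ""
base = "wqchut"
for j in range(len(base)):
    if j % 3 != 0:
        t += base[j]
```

j=0: skip
j=1: add 'q' → 'q'
j=2: add 'c' → 'qc'
j=3: skip
j=4: add 'u' → 'qcu'
j=5: add 't' → 'qcut'

'qcut'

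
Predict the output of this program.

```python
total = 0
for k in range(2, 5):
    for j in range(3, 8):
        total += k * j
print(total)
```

225

k=2,j=3: total = 0+6 = 6
k=2,j=4: total = 6+8 = 14
k=2,j=5: total = 14+10 = 24
k=2,j=6: total = 24+12 = 36
k=2,j=7: total = 36+14 = 50
k=3,j=3: total = 50+9 = 59
k=3,j=4: total = 59+12 = 71
k=3,j=5: total = 71+15 = 86
k=3,j=6: total = 86+18 = 104
k=3,j=7: total = 104+21 = 125
k=4,j=3: total = 125+12 = 137
k=4,j=4: total = 137+16 = 153
k=4,j=5: total = 153+20 = 173
k=4,j=6: total = 173+24 = 197
k=4,j=7: total = 197+28 = 225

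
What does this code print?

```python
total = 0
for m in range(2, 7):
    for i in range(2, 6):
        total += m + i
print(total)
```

m=2,i=2: total = 0+4 = 4
m=2,i=3: total = 4+5 = 9
m=2,i=4: total = 9+6 = 15
m=2,i=5: total = 15+7 = 22
m=3,i=2: total = 22+5 = 27
m=3,i=3: total = 27+6 = 33
m=3,i=4: total = 33+7 = 40
m=3,i=5: total = 40+8 = 48
m=4,i=2: total = 48+6 = 54
m=4,i=3: total = 54+7 = 61
m=4,i=4: total = 61+8 = 69
m=4,i=5: total = 69+9 = 78
m=5,i=2: total = 78+7 = 85
m=5,i=3: total = 85+8 = 93
m=5,i=4: total = 93+9 = 102
m=5,i=5: total = 102+10 = 112
m=6,i=2: total = 112+8 = 120
m=6,i=3: total = 120+9 = 129
m=6,i=4: total = 129+10 = 139
m=6,i=5: total = 139+11 = 150

150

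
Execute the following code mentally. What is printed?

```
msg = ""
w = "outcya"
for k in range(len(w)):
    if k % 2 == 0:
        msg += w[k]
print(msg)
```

k=0: add 'o' → 'o'
k=1: skip
k=2: add 't' → 'ot'
k=3: skip
k=4: add 'y' → 'oty'
k=5: skip

oty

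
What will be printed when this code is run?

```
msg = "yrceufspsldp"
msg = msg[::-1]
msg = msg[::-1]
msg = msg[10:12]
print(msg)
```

dp

reverse → 'pdlspsfuecry'
reverse → 'yrceufspsldp'
slice [10:12] → 'dp'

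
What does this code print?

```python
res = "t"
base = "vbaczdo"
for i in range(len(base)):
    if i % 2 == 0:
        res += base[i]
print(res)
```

i=0: add 'v' → 'tv'
i=1: skip
i=2: add 'a' → 'tva'
i=3: skip
i=4: add 'z' → 'tvaz'
i=5: skip
i=6: add 'o' → 'tvazo'

tvazo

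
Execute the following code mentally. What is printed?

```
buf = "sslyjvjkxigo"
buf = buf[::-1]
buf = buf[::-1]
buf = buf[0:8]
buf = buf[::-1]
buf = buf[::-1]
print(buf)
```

reverse → 'ogixkjvjylss'
reverse → 'sslyjvjkxigo'
slice [0:8] → 'sslyjvjk'
reverse → 'kjvjylss'
reverse → 'sslyjvjk'

sslyjvjk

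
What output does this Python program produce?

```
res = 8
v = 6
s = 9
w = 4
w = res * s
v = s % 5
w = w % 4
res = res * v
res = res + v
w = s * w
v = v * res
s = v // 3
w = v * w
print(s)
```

w = 8*9 = 72
v = 9%5 = 4
w = 72%4 = 0
res = 8*4 = 32
res = 32+4 = 36
w = 9*0 = 0
v = 4*36 = 144
s = 144//3 = 48
w = 144*0 = 0

48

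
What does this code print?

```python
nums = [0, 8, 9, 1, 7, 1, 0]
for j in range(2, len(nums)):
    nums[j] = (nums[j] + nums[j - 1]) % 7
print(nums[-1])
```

j=2: nums[2] = (9+8)%7 = 3 → [0, 8, 3, 1, 7, 1, 0]
j=3: nums[3] = (1+3)%7 = 4 → [0, 8, 3, 4, 7, 1, 0]
j=4: nums[4] = (7+4)%7 = 4 → [0, 8, 3, 4, 4, 1, 0]
j=5: nums[5] = (1+4)%7 = 5 → [0, 8, 3, 4, 4, 5, 0]
j=6: nums[6] = (0+5)%7 = 5 → [0, 8, 3, 4, 4, 5, 5]

5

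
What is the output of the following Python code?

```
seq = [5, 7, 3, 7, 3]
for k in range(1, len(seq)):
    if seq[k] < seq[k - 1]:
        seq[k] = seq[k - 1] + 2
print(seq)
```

k=1: 7>=5, unchanged → [5, 7, 3, 7, 3]
k=2: 3<7, seq[2] = 7+2 = 9 → [5, 7, 9, 7, 3]
k=3: 7<9, seq[3] = 9+2 = 11 → [5, 7, 9, 11, 3]
k=4: 3<11, seq[4] = 11+2 = 13 → [5, 7, 9, 11, 13]

[5, 7, 9, 11, 13]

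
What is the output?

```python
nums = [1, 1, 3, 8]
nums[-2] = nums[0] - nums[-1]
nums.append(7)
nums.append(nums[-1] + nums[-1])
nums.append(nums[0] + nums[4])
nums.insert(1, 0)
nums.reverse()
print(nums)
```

nums[-2] = nums[0]-nums[-1] = 1-8 = -7 → [1, 1, -7, 8]
append 7 → [1, 1, -7, 8, 7]
append nums[-1]+nums[-1] = 7+7 = 14 → [1, 1, -7, 8, 7, 14]
append nums[0]+nums[4] = 1+7 = 8 → [1, 1, -7, 8, 7, 14, 8]
insert 0 at 1 → [1, 0, 1, -7, 8, 7, 14, 8]
reverse → [8, 14, 7, 8, -7, 1, 0, 1]

[8, 14, 7, 8, -7, 1, 0, 1]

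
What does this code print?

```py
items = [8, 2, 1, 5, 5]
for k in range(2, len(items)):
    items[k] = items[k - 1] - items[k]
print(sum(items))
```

k=2: items[2] = 2-1 = 1 → [8, 2, 1, 5, 5]
k=3: items[3] = 1-5 = -4 → [8, 2, 1, -4, 5]
k=4: items[4] = (-4)-5 = -9 → [8, 2, 1, -4, -9]
sum = -2

-2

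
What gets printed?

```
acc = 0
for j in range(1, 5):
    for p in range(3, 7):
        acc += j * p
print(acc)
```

180

j=1,p=3: acc = 0+3 = 3
j=1,p=4: acc = 3+4 = 7
j=1,p=5: acc = 7+5 = 12
j=1,p=6: acc = 12+6 = 18
j=2,p=3: acc = 18+6 = 24
j=2,p=4: acc = 24+8 = 32
j=2,p=5: acc = 32+10 = 42
j=2,p=6: acc = 42+12 = 54
j=3,p=3: acc = 54+9 = 63
j=3,p=4: acc = 63+12 = 75
j=3,p=5: acc = 75+15 = 90
j=3,p=6: acc = 90+18 = 108
j=4,p=3: acc = 108+12 = 120
j=4,p=4: acc = 120+16 = 136
j=4,p=5: acc = 136+20 = 156
j=4,p=6: acc = 156+24 = 180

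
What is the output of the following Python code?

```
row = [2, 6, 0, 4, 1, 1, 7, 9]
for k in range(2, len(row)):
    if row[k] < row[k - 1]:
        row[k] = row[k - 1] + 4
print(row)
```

[2, 6, 10, 14, 18, 22, 26, 30]

k=2: 0<6, row[2] = 6+4 = 10 → [2, 6, 10, 4, 1, 1, 7, 9]
k=3: 4<10, row[3] = 10+4 = 14 → [2, 6, 10, 14, 1, 1, 7, 9]
k=4: 1<14, row[4] = 14+4 = 18 → [2, 6, 10, 14, 18, 1, 7, 9]
k=5: 1<18, row[5] = 18+4 = 22 → [2, 6, 10, 14, 18, 22, 7, 9]
k=6: 7<22, row[6] = 22+4 = 26 → [2, 6, 10, 14, 18, 22, 26, 9]
k=7: 9<26, row[7] = 26+4 = 30 → [2, 6, 10, 14, 18, 22, 26, 30]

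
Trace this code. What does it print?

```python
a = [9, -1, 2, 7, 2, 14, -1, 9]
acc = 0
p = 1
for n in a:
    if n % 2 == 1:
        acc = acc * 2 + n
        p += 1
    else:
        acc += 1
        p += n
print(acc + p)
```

211

n=9: odd, acc = 0*2+9 = 9; p=2
n=-1: odd, acc = 9*2+(-1) = 17; p=3
n=2: not odd, acc = 17+1 = 18; p=5
n=7: odd, acc = 18*2+7 = 43; p=6
n=2: not odd, acc = 43+1 = 44; p=8
n=14: not odd, acc = 44+1 = 45; p=22
n=-1: odd, acc = 45*2+(-1) = 89; p=23
n=9: odd, acc = 89*2+9 = 187; p=24
acc+p = 187+24 = 211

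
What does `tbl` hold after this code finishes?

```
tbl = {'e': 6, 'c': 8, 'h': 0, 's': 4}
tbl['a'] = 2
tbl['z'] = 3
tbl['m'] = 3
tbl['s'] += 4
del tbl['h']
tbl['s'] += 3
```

{'e': 6, 'c': 8, 's': 11, 'a': 2, 'z': 3, 'm': 3}

tbl['a'] = 2 → {'e': 6, 'c': 8, 'h': 0, 's': 4, 'a': 2}
tbl['z'] = 3 → {'e': 6, 'c': 8, 'h': 0, 's': 4, 'a': 2, 'z': 3}
tbl['m'] = 3 → {'e': 6, 'c': 8, 'h': 0, 's': 4, 'a': 2, 'z': 3, 'm': 3}
tbl['s'] = 4+4 = 8 → {'e': 6, 'c': 8, 'h': 0, 's': 8, 'a': 2, 'z': 3, 'm': 3}
del 'h' → {'e': 6, 'c': 8, 's': 8, 'a': 2, 'z': 3, 'm': 3}
tbl['s'] = 8+3 = 11 → {'e': 6, 'c': 8, 's': 11, 'a': 2, 'z': 3, 'm': 3}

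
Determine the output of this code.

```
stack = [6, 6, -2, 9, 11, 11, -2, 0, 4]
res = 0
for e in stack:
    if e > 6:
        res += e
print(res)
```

e=6: not >6
e=6: not >6
e=-2: not >6
e=9: >6, res = 0+9 = 9
e=11: >6, res = 9+11 = 20
e=11: >6, res = 20+11 = 31
e=-2: not >6
e=0: not >6
e=4: not >6

31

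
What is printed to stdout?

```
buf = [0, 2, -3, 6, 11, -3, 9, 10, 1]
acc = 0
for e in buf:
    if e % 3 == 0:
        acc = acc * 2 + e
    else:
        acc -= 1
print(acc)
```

e=0: %3==0, acc = 0*2+0 = 0
e=2: not %3==0, acc = 0-1 = -1
e=-3: %3==0, acc = (-1)*2+(-3) = -5
e=6: %3==0, acc = (-5)*2+6 = -4
e=11: not %3==0, acc = (-4)-1 = -5
e=-3: %3==0, acc = (-5)*2+(-3) = -13
e=9: %3==0, acc = (-13)*2+9 = -17
e=10: not %3==0, acc = (-17)-1 = -18
e=1: not %3==0, acc = (-18)-1 = -19

-19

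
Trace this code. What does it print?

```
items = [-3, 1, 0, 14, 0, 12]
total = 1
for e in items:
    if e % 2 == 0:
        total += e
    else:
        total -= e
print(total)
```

e=-3: not even, total = 1-(-3) = 4
e=1: not even, total = 4-1 = 3
e=0: even, total = 3+0 = 3
e=14: even, total = 3+14 = 17
e=0: even, total = 17+0 = 17
e=12: even, total = 17+12 = 29

29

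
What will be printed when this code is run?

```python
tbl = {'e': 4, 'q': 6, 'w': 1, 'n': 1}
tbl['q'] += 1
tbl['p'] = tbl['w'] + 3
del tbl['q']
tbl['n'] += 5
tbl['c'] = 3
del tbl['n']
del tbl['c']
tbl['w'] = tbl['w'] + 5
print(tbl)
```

{'e': 4, 'w': 6, 'p': 4}

tbl['q'] = 6+1 = 7 → {'e': 4, 'q': 7, 'w': 1, 'n': 1}
tbl['p'] = tbl['w']+3 = 4 → {'e': 4, 'q': 7, 'w': 1, 'n': 1, 'p': 4}
del 'q' → {'e': 4, 'w': 1, 'n': 1, 'p': 4}
tbl['n'] = 1+5 = 6 → {'e': 4, 'w': 1, 'n': 6, 'p': 4}
tbl['c'] = 3 → {'e': 4, 'w': 1, 'n': 6, 'p': 4, 'c': 3}
del 'n' → {'e': 4, 'w': 1, 'p': 4, 'c': 3}
del 'c' → {'e': 4, 'w': 1, 'p': 4}
tbl['w'] = tbl['w']+5 = 6 → {'e': 4, 'w': 6, 'p': 4}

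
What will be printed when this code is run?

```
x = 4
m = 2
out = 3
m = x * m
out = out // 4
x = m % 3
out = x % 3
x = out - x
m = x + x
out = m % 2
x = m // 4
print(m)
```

m = 4*2 = 8
out = 3//4 = 0
x = 8%3 = 2
out = 2%3 = 2
x = 2-2 = 0
m = 0+0 = 0
out = 0%2 = 0
x = 0//4 = 0

0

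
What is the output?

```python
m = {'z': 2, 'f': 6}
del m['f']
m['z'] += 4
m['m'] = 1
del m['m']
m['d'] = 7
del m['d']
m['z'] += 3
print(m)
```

del 'f' → {'z': 2}
m['z'] = 2+4 = 6 → {'z': 6}
m['m'] = 1 → {'z': 6, 'm': 1}
del 'm' → {'z': 6}
m['d'] = 7 → {'z': 6, 'd': 7}
del 'd' → {'z': 6}
m['z'] = 6+3 = 9 → {'z': 9}

{'z': 9}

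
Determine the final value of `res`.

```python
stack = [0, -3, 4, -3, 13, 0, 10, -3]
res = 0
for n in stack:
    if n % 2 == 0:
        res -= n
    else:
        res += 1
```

-10

n=0: even, res = 0-0 = 0
n=-3: not even, res = 0+1 = 1
n=4: even, res = 1-4 = -3
n=-3: not even, res = (-3)+1 = -2
n=13: not even, res = (-2)+1 = -1
n=0: even, res = (-1)-0 = -1
n=10: even, res = (-1)-10 = -11
n=-3: not even, res = (-11)+1 = -10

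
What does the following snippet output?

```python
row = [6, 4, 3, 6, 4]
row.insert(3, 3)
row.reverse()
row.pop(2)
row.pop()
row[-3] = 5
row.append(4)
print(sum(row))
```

20

insert 3 at 3 → [6, 4, 3, 3, 6, 4]
reverse → [4, 6, 3, 3, 4, 6]
pop(2) removes 3 → [4, 6, 3, 4, 6]
pop() removes 6 → [4, 6, 3, 4]
row[-3] = 5 → [4, 5, 3, 4]
append 4 → [4, 5, 3, 4, 4]
sum = 20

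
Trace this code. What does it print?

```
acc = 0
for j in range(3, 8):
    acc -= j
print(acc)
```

j=3: acc = 0-3 = -3
j=4: acc = (-3)-4 = -7
j=5: acc = (-7)-5 = -12
j=6: acc = (-12)-6 = -18
j=7: acc = (-18)-7 = -25

-25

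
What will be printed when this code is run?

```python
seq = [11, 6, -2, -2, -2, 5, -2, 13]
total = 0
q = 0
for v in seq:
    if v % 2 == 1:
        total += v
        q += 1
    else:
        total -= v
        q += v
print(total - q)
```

v=11: odd, total = 0+11 = 11; q=1
v=6: not odd, total = 11-6 = 5; q=7
v=-2: not odd, total = 5-(-2) = 7; q=5
v=-2: not odd, total = 7-(-2) = 9; q=3
v=-2: not odd, total = 9-(-2) = 11; q=1
v=5: odd, total = 11+5 = 16; q=2
v=-2: not odd, total = 16-(-2) = 18; q=0
v=13: odd, total = 18+13 = 31; q=1
total-q = 31-1 = 30

30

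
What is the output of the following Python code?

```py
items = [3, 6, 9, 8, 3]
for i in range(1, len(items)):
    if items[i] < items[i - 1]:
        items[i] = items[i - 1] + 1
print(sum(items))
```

i=1: 6>=3, unchanged → [3, 6, 9, 8, 3]
i=2: 9>=6, unchanged → [3, 6, 9, 8, 3]
i=3: 8<9, items[3] = 9+1 = 10 → [3, 6, 9, 10, 3]
i=4: 3<10, items[4] = 10+1 = 11 → [3, 6, 9, 10, 11]
sum = 39

39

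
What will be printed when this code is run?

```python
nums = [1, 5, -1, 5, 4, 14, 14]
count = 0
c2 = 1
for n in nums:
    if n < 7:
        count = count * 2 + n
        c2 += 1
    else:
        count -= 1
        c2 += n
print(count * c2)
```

n=1: <7, count = 0*2+1 = 1; c2=2
n=5: <7, count = 1*2+5 = 7; c2=3
n=-1: <7, count = 7*2+(-1) = 13; c2=4
n=5: <7, count = 13*2+5 = 31; c2=5
n=4: <7, count = 31*2+4 = 66; c2=6
n=14: not <7, count = 66-1 = 65; c2=20
n=14: not <7, count = 65-1 = 64; c2=34
count*c2 = 64*34 = 2176

2176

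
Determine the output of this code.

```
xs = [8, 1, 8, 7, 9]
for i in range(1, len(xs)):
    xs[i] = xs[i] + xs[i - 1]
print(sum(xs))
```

i=1: xs[1] = 1+8 = 9 → [8, 9, 8, 7, 9]
i=2: xs[2] = 8+9 = 17 → [8, 9, 17, 7, 9]
i=3: xs[3] = 7+17 = 24 → [8, 9, 17, 24, 9]
i=4: xs[4] = 9+24 = 33 → [8, 9, 17, 24, 33]
sum = 91

91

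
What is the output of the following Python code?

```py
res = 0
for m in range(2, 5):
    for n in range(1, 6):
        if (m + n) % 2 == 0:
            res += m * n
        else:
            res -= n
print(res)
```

39

m=2,n=1: odd sum, res = 0-1 = -1
m=2,n=2: even sum, res = (-1)+4 = 3
m=2,n=3: odd sum, res = 3-3 = 0
m=2,n=4: even sum, res = 0+8 = 8
m=2,n=5: odd sum, res = 8-5 = 3
m=3,n=1: even sum, res = 3+3 = 6
m=3,n=2: odd sum, res = 6-2 = 4
m=3,n=3: even sum, res = 4+9 = 13
m=3,n=4: odd sum, res = 13-4 = 9
m=3,n=5: even sum, res = 9+15 = 24
m=4,n=1: odd sum, res = 24-1 = 23
m=4,n=2: even sum, res = 23+8 = 31
m=4,n=3: odd sum, res = 31-3 = 28
m=4,n=4: even sum, res = 28+16 = 44
m=4,n=5: odd sum, res = 44-5 = 39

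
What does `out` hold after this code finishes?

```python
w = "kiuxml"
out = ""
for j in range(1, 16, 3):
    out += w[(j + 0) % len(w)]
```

'imimi'

j=1: add w[1]='i' → 'i'
j=4: add w[4]='m' → 'im'
j=7: add w[1]='i' → 'imi'
j=10: add w[4]='m' → 'imim'
j=13: add w[1]='i' → 'imimi'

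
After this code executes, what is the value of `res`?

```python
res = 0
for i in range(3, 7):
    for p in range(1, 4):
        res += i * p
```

108

i=3,p=1: res = 0+3 = 3
i=3,p=2: res = 3+6 = 9
i=3,p=3: res = 9+9 = 18
i=4,p=1: res = 18+4 = 22
i=4,p=2: res = 22+8 = 30
i=4,p=3: res = 30+12 = 42
i=5,p=1: res = 42+5 = 47
i=5,p=2: res = 47+10 = 57
i=5,p=3: res = 57+15 = 72
i=6,p=1: res = 72+6 = 78
i=6,p=2: res = 78+12 = 90
i=6,p=3: res = 90+18 = 108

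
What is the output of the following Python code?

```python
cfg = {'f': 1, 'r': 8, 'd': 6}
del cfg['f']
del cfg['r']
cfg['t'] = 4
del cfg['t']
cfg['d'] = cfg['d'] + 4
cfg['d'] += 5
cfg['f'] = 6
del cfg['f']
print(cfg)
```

del 'f' → {'r': 8, 'd': 6}
del 'r' → {'d': 6}
cfg['t'] = 4 → {'d': 6, 't': 4}
del 't' → {'d': 6}
cfg['d'] = cfg['d']+4 = 10 → {'d': 10}
cfg['d'] = 10+5 = 15 → {'d': 15}
cfg['f'] = 6 → {'d': 15, 'f': 6}
del 'f' → {'d': 15}

{'d': 15}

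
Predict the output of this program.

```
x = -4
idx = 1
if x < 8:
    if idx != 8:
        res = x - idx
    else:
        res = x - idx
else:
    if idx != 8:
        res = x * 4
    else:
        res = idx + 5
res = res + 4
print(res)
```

x=-4, idx=1
x < 8 is True; idx != 8 is True
→ res = x - idx = -5
res = (-5)+4 = -1

-1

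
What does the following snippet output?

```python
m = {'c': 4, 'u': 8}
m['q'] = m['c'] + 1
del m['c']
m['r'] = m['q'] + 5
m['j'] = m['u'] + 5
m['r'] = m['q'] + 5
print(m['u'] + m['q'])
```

m['q'] = m['c']+1 = 5 → {'c': 4, 'u': 8, 'q': 5}
del 'c' → {'u': 8, 'q': 5}
m['r'] = m['q']+5 = 10 → {'u': 8, 'q': 5, 'r': 10}
m['j'] = m['u']+5 = 13 → {'u': 8, 'q': 5, 'r': 10, 'j': 13}
m['r'] = m['q']+5 = 10 → {'u': 8, 'q': 5, 'r': 10, 'j': 13}
m['u']+m['q'] = 8+5 = 13

13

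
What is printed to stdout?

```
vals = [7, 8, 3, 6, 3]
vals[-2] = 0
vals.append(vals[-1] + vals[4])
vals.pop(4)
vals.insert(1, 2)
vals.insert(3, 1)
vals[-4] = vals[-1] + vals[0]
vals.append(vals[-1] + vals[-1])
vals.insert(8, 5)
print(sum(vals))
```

56

vals[-2] = 0 → [7, 8, 3, 0, 3]
append vals[-1]+vals[4] = 3+3 = 6 → [7, 8, 3, 0, 3, 6]
pop(4) removes 3 → [7, 8, 3, 0, 6]
insert 2 at 1 → [7, 2, 8, 3, 0, 6]
insert 1 at 3 → [7, 2, 8, 1, 3, 0, 6]
vals[-4] = vals[-1]+vals[0] = 6+7 = 13 → [7, 2, 8, 13, 3, 0, 6]
append vals[-1]+vals[-1] = 6+6 = 12 → [7, 2, 8, 13, 3, 0, 6, 12]
insert 5 at 8 → [7, 2, 8, 13, 3, 0, 6, 12, 5]
sum = 56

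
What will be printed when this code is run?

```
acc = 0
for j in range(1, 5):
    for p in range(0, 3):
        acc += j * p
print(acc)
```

30

j=1,p=0: acc = 0+0 = 0
j=1,p=1: acc = 0+1 = 1
j=1,p=2: acc = 1+2 = 3
j=2,p=0: acc = 3+0 = 3
j=2,p=1: acc = 3+2 = 5
j=2,p=2: acc = 5+4 = 9
j=3,p=0: acc = 9+0 = 9
j=3,p=1: acc = 9+3 = 12
j=3,p=2: acc = 12+6 = 18
j=4,p=0: acc = 18+0 = 18
j=4,p=1: acc = 18+4 = 22
j=4,p=2: acc = 22+8 = 30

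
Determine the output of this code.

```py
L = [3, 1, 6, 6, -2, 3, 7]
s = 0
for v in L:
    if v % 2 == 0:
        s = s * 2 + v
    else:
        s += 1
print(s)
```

52

v=3: not even, s = 0+1 = 1
v=1: not even, s = 1+1 = 2
v=6: even, s = 2*2+6 = 10
v=6: even, s = 10*2+6 = 26
v=-2: even, s = 26*2+(-2) = 50
v=3: not even, s = 50+1 = 51
v=7: not even, s = 51+1 = 52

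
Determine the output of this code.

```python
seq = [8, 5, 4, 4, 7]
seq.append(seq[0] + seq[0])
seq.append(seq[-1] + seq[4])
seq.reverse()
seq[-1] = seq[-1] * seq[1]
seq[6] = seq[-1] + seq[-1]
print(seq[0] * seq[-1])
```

append seq[0]+seq[0] = 8+8 = 16 → [8, 5, 4, 4, 7, 16]
append seq[-1]+seq[4] = 16+7 = 23 → [8, 5, 4, 4, 7, 16, 23]
reverse → [23, 16, 7, 4, 4, 5, 8]
seq[-1] = seq[-1]*seq[1] = 8*16 = 128 → [23, 16, 7, 4, 4, 5, 128]
seq[6] = seq[-1]+seq[-1] = 128+128 = 256 → [23, 16, 7, 4, 4, 5, 256]
seq[0]*seq[-1] = 23*256 = 5888

5888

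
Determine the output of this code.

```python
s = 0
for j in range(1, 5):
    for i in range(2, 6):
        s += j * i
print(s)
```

j=1,i=2: s = 0+2 = 2
j=1,i=3: s = 2+3 = 5
j=1,i=4: s = 5+4 = 9
j=1,i=5: s = 9+5 = 14
j=2,i=2: s = 14+4 = 18
j=2,i=3: s = 18+6 = 24
j=2,i=4: s = 24+8 = 32
j=2,i=5: s = 32+10 = 42
j=3,i=2: s = 42+6 = 48
j=3,i=3: s = 48+9 = 57
j=3,i=4: s = 57+12 = 69
j=3,i=5: s = 69+15 = 84
j=4,i=2: s = 84+8 = 92
j=4,i=3: s = 92+12 = 104
j=4,i=4: s = 104+16 = 120
j=4,i=5: s = 120+20 = 140

140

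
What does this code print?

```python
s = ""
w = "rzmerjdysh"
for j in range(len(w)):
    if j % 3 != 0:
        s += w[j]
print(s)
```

j=0: skip
j=1: add 'z' → 'z'
j=2: add 'm' → 'zm'
j=3: skip
j=4: add 'r' → 'zmr'
j=5: add 'j' → 'zmrj'
j=6: skip
j=7: add 'y' → 'zmrjy'
j=8: add 's' → 'zmrjys'
j=9: skip

zmrjys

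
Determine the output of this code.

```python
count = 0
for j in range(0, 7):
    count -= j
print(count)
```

j=0: count = 0-0 = 0
j=1: count = 0-1 = -1
j=2: count = (-1)-2 = -3
j=3: count = (-3)-3 = -6
j=4: count = (-6)-4 = -10
j=5: count = (-10)-5 = -15
j=6: count = (-15)-6 = -21

-21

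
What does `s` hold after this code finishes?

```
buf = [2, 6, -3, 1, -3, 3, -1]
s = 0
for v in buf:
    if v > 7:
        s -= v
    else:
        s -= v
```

-5

v=2: not >7, s = 0-2 = -2
v=6: not >7, s = (-2)-6 = -8
v=-3: not >7, s = (-8)-(-3) = -5
v=1: not >7, s = (-5)-1 = -6
v=-3: not >7, s = (-6)-(-3) = -3
v=3: not >7, s = (-3)-3 = -6
v=-1: not >7, s = (-6)-(-1) = -5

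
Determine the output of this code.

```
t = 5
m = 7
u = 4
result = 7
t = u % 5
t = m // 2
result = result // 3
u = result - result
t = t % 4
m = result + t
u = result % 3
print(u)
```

t = 4%5 = 4
t = 7//2 = 3
result = 7//3 = 2
u = 2-2 = 0
t = 3%4 = 3
m = 2+3 = 5
u = 2%3 = 2

2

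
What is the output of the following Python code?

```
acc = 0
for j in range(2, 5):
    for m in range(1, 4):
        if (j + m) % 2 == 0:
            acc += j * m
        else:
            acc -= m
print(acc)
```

14

j=2,m=1: odd sum, acc = 0-1 = -1
j=2,m=2: even sum, acc = (-1)+4 = 3
j=2,m=3: odd sum, acc = 3-3 = 0
j=3,m=1: even sum, acc = 0+3 = 3
j=3,m=2: odd sum, acc = 3-2 = 1
j=3,m=3: even sum, acc = 1+9 = 10
j=4,m=1: odd sum, acc = 10-1 = 9
j=4,m=2: even sum, acc = 9+8 = 17
j=4,m=3: odd sum, acc = 17-3 = 14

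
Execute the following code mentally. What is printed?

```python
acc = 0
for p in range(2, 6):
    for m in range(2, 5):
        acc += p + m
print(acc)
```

78

p=2,m=2: acc = 0+4 = 4
p=2,m=3: acc = 4+5 = 9
p=2,m=4: acc = 9+6 = 15
p=3,m=2: acc = 15+5 = 20
p=3,m=3: acc = 20+6 = 26
p=3,m=4: acc = 26+7 = 33
p=4,m=2: acc = 33+6 = 39
p=4,m=3: acc = 39+7 = 46
p=4,m=4: acc = 46+8 = 54
p=5,m=2: acc = 54+7 = 61
p=5,m=3: acc = 61+8 = 69
p=5,m=4: acc = 69+9 = 78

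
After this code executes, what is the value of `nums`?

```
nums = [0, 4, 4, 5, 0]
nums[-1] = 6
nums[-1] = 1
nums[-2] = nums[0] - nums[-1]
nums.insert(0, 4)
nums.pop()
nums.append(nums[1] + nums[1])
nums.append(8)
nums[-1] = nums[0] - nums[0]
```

[4, 0, 4, 4, -1, 0, 0]

nums[-1] = 6 → [0, 4, 4, 5, 6]
nums[-1] = 1 → [0, 4, 4, 5, 1]
nums[-2] = nums[0]-nums[-1] = 0-1 = -1 → [0, 4, 4, -1, 1]
insert 4 at 0 → [4, 0, 4, 4, -1, 1]
pop() removes 1 → [4, 0, 4, 4, -1]
append nums[1]+nums[1] = 0+0 = 0 → [4, 0, 4, 4, -1, 0]
append 8 → [4, 0, 4, 4, -1, 0, 8]
nums[-1] = nums[0]-nums[0] = 4-4 = 0 → [4, 0, 4, 4, -1, 0, 0]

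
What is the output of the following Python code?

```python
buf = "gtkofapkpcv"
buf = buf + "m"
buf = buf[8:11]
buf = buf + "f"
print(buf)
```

pcvf

+ 'm' → 'gtkofapkpcvm'
slice [8:11] → 'pcv'
+ 'f' → 'pcvf'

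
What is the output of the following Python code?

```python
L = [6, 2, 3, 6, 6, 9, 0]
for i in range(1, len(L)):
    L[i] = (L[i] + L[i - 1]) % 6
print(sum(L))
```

27

i=1: L[1] = (2+6)%6 = 2 → [6, 2, 3, 6, 6, 9, 0]
i=2: L[2] = (3+2)%6 = 5 → [6, 2, 5, 6, 6, 9, 0]
i=3: L[3] = (6+5)%6 = 5 → [6, 2, 5, 5, 6, 9, 0]
i=4: L[4] = (6+5)%6 = 5 → [6, 2, 5, 5, 5, 9, 0]
i=5: L[5] = (9+5)%6 = 2 → [6, 2, 5, 5, 5, 2, 0]
i=6: L[6] = (0+2)%6 = 2 → [6, 2, 5, 5, 5, 2, 2]
sum = 27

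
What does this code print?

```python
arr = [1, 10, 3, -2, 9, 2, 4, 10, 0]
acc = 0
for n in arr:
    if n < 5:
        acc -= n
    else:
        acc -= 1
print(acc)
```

-11

n=1: <5, acc = 0-1 = -1
n=10: not <5, acc = (-1)-1 = -2
n=3: <5, acc = (-2)-3 = -5
n=-2: <5, acc = (-5)-(-2) = -3
n=9: not <5, acc = (-3)-1 = -4
n=2: <5, acc = (-4)-2 = -6
n=4: <5, acc = (-6)-4 = -10
n=10: not <5, acc = (-10)-1 = -11
n=0: <5, acc = (-11)-0 = -11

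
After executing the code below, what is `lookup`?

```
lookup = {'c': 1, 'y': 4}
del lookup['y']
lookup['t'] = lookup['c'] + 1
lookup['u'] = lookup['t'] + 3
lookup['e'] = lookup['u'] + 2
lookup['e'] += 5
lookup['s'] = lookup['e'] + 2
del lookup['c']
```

{'t': 2, 'u': 5, 'e': 12, 's': 14}

del 'y' → {'c': 1}
lookup['t'] = lookup['c']+1 = 2 → {'c': 1, 't': 2}
lookup['u'] = lookup['t']+3 = 5 → {'c': 1, 't': 2, 'u': 5}
lookup['e'] = lookup['u']+2 = 7 → {'c': 1, 't': 2, 'u': 5, 'e': 7}
lookup['e'] = 7+5 = 12 → {'c': 1, 't': 2, 'u': 5, 'e': 12}
lookup['s'] = lookup['e']+2 = 14 → {'c': 1, 't': 2, 'u': 5, 'e': 12, 's': 14}
del 'c' → {'t': 2, 'u': 5, 'e': 12, 's': 14}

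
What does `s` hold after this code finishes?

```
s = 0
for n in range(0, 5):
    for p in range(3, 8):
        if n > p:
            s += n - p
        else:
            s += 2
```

49

n=0,p=3: not 0>3, s = 0+2 = 2
n=0,p=4: not 0>4, s = 2+2 = 4
n=0,p=5: not 0>5, s = 4+2 = 6
n=0,p=6: not 0>6, s = 6+2 = 8
n=0,p=7: not 0>7, s = 8+2 = 10
n=1,p=3: not 1>3, s = 10+2 = 12
n=1,p=4: not 1>4, s = 12+2 = 14
n=1,p=5: not 1>5, s = 14+2 = 16
n=1,p=6: not 1>6, s = 16+2 = 18
n=1,p=7: not 1>7, s = 18+2 = 20
n=2,p=3: not 2>3, s = 20+2 = 22
n=2,p=4: not 2>4, s = 22+2 = 24
n=2,p=5: not 2>5, s = 24+2 = 26
n=2,p=6: not 2>6, s = 26+2 = 28
n=2,p=7: not 2>7, s = 28+2 = 30
n=3,p=3: not 3>3, s = 30+2 = 32
n=3,p=4: not 3>4, s = 32+2 = 34
n=3,p=5: not 3>5, s = 34+2 = 36
n=3,p=6: not 3>6, s = 36+2 = 38
n=3,p=7: not 3>7, s = 38+2 = 40
n=4,p=3: 4>3, s = 40+1 = 41
n=4,p=4: not 4>4, s = 41+2 = 43
n=4,p=5: not 4>5, s = 43+2 = 45
n=4,p=6: not 4>6, s = 45+2 = 47
n=4,p=7: not 4>7, s = 47+2 = 49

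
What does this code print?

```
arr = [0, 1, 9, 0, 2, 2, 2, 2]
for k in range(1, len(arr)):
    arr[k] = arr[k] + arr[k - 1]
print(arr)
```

k=1: arr[1] = 1+0 = 1 → [0, 1, 9, 0, 2, 2, 2, 2]
k=2: arr[2] = 9+1 = 10 → [0, 1, 10, 0, 2, 2, 2, 2]
k=3: arr[3] = 0+10 = 10 → [0, 1, 10, 10, 2, 2, 2, 2]
k=4: arr[4] = 2+10 = 12 → [0, 1, 10, 10, 12, 2, 2, 2]
k=5: arr[5] = 2+12 = 14 → [0, 1, 10, 10, 12, 14, 2, 2]
k=6: arr[6] = 2+14 = 16 → [0, 1, 10, 10, 12, 14, 16, 2]
k=7: arr[7] = 2+16 = 18 → [0, 1, 10, 10, 12, 14, 16, 18]

[0, 1, 10, 10, 12, 14, 16, 18]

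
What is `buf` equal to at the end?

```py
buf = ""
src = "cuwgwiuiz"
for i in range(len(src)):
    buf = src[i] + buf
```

i=0: prepend 'c' → 'c'
i=1: prepend 'u' → 'uc'
i=2: prepend 'w' → 'wuc'
i=3: prepend 'g' → 'gwuc'
i=4: prepend 'w' → 'wgwuc'
i=5: prepend 'i' → 'iwgwuc'
i=6: prepend 'u' → 'uiwgwuc'
i=7: prepend 'i' → 'iuiwgwuc'
i=8: prepend 'z' → 'ziuiwgwuc'

'ziuiwgwuc'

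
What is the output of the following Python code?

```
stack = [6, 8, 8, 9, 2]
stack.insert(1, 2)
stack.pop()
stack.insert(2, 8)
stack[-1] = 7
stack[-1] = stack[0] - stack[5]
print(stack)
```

[6, 2, 8, 8, 8, -1]

insert 2 at 1 → [6, 2, 8, 8, 9, 2]
pop() removes 2 → [6, 2, 8, 8, 9]
insert 8 at 2 → [6, 2, 8, 8, 8, 9]
stack[-1] = 7 → [6, 2, 8, 8, 8, 7]
stack[-1] = stack[0]-stack[5] = 6-7 = -1 → [6, 2, 8, 8, 8, -1]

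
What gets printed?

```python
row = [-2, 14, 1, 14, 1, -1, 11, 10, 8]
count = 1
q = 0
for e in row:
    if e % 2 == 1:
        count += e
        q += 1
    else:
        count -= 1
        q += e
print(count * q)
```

e=-2: not odd, count = 1-1 = 0; q=-2
e=14: not odd, count = 0-1 = -1; q=12
e=1: odd, count = (-1)+1 = 0; q=13
e=14: not odd, count = 0-1 = -1; q=27
e=1: odd, count = (-1)+1 = 0; q=28
e=-1: odd, count = 0+(-1) = -1; q=29
e=11: odd, count = (-1)+11 = 10; q=30
e=10: not odd, count = 10-1 = 9; q=40
e=8: not odd, count = 9-1 = 8; q=48
count*q = 8*48 = 384

384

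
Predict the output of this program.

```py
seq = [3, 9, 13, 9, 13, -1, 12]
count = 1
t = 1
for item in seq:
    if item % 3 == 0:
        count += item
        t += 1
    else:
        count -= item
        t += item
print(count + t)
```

item=3: %3==0, count = 1+3 = 4; t=2
item=9: %3==0, count = 4+9 = 13; t=3
item=13: not %3==0, count = 13-13 = 0; t=16
item=9: %3==0, count = 0+9 = 9; t=17
item=13: not %3==0, count = 9-13 = -4; t=30
item=-1: not %3==0, count = (-4)-(-1) = -3; t=29
item=12: %3==0, count = (-3)+12 = 9; t=30
count+t = 9+30 = 39

39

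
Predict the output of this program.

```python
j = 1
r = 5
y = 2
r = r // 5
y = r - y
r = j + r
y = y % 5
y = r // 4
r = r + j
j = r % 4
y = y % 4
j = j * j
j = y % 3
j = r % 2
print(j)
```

1

r = 5//5 = 1
y = 1-2 = -1
r = 1+1 = 2
y = (-1)%5 = 4
y = 2//4 = 0
r = 2+1 = 3
j = 3%4 = 3
y = 0%4 = 0
j = 3*3 = 9
j = 0%3 = 0
j = 3%2 = 1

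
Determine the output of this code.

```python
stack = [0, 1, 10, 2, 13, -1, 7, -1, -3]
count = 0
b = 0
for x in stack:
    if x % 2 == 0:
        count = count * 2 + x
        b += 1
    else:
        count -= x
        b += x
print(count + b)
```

x=0: even, count = 0*2+0 = 0; b=1
x=1: not even, count = 0-1 = -1; b=2
x=10: even, count = (-1)*2+10 = 8; b=3
x=2: even, count = 8*2+2 = 18; b=4
x=13: not even, count = 18-13 = 5; b=17
x=-1: not even, count = 5-(-1) = 6; b=16
x=7: not even, count = 6-7 = -1; b=23
x=-1: not even, count = (-1)-(-1) = 0; b=22
x=-3: not even, count = 0-(-3) = 3; b=19
count+b = 3+19 = 22

22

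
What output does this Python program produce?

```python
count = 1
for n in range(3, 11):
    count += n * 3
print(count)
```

n=3: count = 1+3*3 = 10
n=4: count = 10+4*3 = 22
n=5: count = 22+5*3 = 37
n=6: count = 37+6*3 = 55
n=7: count = 55+7*3 = 76
n=8: count = 76+8*3 = 100
n=9: count = 100+9*3 = 127
n=10: count = 127+10*3 = 157

157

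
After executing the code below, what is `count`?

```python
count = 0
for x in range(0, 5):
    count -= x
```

x=0: count = 0-0 = 0
x=1: count = 0-1 = -1
x=2: count = (-1)-2 = -3
x=3: count = (-3)-3 = -6
x=4: count = (-6)-4 = -10

-10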